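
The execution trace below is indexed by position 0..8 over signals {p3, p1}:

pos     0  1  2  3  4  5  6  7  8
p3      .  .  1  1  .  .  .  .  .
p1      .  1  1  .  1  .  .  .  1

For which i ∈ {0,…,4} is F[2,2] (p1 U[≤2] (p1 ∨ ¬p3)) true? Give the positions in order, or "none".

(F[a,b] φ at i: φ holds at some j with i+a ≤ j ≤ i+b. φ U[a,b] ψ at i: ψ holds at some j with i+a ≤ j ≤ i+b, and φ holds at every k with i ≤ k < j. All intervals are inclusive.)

Evaluate at each i in [0,4]:
  i=0: ✓ (witness j=2)
  i=1: ✗ (none in [3,3])
  i=2: ✓ (witness j=4)
  i=3: ✓ (witness j=5)
  i=4: ✓ (witness j=6)

0, 2, 3, 4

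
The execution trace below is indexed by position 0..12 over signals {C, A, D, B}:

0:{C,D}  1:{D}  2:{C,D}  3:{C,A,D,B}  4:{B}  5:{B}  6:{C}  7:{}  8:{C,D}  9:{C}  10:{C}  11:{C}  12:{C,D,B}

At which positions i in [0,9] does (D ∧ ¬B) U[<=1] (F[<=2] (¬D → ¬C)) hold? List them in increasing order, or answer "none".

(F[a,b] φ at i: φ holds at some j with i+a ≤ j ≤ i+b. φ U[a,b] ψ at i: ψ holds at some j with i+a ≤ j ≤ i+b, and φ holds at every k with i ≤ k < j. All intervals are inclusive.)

0, 1, 2, 3, 4, 5, 6, 7, 8

Evaluate at each i in [0,9]:
  i=0: ✓ (rhs at j=0)
  i=1: ✓ (rhs at j=1)
  i=2: ✓ (rhs at j=2)
  i=3: ✓ (rhs at j=3)
  i=4: ✓ (rhs at j=4)
  i=5: ✓ (rhs at j=5)
  i=6: ✓ (rhs at j=6)
  i=7: ✓ (rhs at j=7)
  i=8: ✓ (rhs at j=8)
  i=9: ✗ (lhs fails at k=9 before rhs at j=10)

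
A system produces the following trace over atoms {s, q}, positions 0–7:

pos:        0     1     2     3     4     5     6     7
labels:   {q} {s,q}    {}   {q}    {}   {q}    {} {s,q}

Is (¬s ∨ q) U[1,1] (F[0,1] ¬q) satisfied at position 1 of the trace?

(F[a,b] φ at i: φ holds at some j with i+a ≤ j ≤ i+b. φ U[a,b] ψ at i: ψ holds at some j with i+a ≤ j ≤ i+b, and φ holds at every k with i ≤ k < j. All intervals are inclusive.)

Yes

Need some j in [2,2] with F[0,1] ¬q, and (¬s ∨ q) at every k in [1,j-1].
  j=2: F[0,1] ¬q holds; (¬s ∨ q) holds at every k in [1,1] → satisfied.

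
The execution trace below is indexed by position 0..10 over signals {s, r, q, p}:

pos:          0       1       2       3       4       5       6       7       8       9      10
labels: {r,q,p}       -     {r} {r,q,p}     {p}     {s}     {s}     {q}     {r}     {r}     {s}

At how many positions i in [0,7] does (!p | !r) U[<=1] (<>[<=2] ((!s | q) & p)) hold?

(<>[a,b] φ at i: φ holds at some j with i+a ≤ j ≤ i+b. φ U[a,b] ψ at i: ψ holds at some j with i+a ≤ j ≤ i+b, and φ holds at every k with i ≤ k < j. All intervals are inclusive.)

Evaluate at each i in [0,7]:
  i=0: ✓ (rhs at j=0)
  i=1: ✓ (rhs at j=1)
  i=2: ✓ (rhs at j=2)
  i=3: ✓ (rhs at j=3)
  i=4: ✓ (rhs at j=4)
  i=5: ✗ (no rhs in [5,6])
  i=6: ✗ (no rhs in [6,7])
  i=7: ✗ (no rhs in [7,8])
Positions where it holds: {0, 1, 2, 3, 4} → 5.

5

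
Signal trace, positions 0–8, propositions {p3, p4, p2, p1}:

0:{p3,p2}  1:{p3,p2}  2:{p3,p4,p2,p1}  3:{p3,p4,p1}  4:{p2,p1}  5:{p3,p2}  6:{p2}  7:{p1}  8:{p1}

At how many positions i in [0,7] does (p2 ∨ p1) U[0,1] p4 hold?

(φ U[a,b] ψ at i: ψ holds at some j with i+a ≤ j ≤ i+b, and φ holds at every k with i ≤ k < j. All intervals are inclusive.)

3

Evaluate at each i in [0,7]:
  i=0: ✗ (no rhs in [0,1])
  i=1: ✓ (rhs at j=2; lhs holds on [1,1])
  i=2: ✓ (rhs at j=2)
  i=3: ✓ (rhs at j=3)
  i=4: ✗ (no rhs in [4,5])
  i=5: ✗ (no rhs in [5,6])
  i=6: ✗ (no rhs in [6,7])
  i=7: ✗ (no rhs in [7,8])
Positions where it holds: {1, 2, 3} → 3.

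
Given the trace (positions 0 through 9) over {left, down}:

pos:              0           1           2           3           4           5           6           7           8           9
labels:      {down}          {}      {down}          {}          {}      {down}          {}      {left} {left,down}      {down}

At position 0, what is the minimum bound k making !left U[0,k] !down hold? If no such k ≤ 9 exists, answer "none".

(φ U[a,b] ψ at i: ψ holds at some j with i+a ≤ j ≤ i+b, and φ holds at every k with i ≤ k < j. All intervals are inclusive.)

Need earliest j ≥ 0 with !down, and !left at every k in [0,j-1].
  j=0: rhs fails.
  j=1: rhs holds; lhs holds on [0,0]. k = 1.

1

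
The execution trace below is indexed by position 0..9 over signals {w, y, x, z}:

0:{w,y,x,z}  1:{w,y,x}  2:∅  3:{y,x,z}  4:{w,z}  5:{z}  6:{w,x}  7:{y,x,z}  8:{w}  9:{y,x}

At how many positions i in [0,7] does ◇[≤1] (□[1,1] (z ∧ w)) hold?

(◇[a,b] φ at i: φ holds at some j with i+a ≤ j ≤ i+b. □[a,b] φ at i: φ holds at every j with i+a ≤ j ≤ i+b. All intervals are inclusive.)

2

Evaluate at each i in [0,7]:
  i=0: ✗ (none in [0,1])
  i=1: ✗ (none in [1,2])
  i=2: ✓ (witness j=3)
  i=3: ✓ (witness j=3)
  i=4: ✗ (none in [4,5])
  i=5: ✗ (none in [5,6])
  i=6: ✗ (none in [6,7])
  i=7: ✗ (none in [7,8])
Positions where it holds: {2, 3} → 2.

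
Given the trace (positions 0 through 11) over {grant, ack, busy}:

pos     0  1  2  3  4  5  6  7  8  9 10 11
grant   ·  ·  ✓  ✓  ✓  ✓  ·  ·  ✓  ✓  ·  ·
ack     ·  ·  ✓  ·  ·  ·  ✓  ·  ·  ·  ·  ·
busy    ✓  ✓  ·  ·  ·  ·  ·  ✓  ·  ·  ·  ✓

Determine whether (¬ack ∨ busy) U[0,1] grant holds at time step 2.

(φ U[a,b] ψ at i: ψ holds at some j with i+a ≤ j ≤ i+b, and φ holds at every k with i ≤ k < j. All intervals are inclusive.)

Need some j in [2,3] with grant, and (¬ack ∨ busy) at every k in [2,j-1].
  j=2: grant holds; no prefix to check → satisfied.

Holds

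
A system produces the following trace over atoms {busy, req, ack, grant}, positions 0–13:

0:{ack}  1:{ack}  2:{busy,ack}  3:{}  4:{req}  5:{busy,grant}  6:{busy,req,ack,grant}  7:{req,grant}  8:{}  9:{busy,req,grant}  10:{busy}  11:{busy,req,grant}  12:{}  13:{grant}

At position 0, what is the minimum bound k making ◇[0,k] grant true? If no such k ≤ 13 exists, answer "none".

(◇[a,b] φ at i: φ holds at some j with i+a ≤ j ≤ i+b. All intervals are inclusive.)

5

Scan j = 0,1,… for grant:
  j=0: fails
  j=1: fails
  j=2: fails
  j=3: fails
  j=4: fails
  j=5: holds
First hit at j=5, so smallest k = 5-0 = 5.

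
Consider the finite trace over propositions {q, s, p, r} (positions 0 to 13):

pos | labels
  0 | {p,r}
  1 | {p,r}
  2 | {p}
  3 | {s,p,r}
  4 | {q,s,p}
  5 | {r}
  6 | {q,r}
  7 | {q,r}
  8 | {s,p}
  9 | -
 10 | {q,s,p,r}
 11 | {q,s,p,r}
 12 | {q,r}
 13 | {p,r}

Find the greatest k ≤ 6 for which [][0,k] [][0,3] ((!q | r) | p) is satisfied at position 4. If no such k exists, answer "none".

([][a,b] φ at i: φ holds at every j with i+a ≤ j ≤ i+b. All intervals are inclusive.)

6

[][0,3] ((!q | r) | p) must hold from j=4 onward; find where it first fails.
  j=4: holds
  j=5: holds
  j=6: holds
  j=7: holds
  j=8: holds
  j=9: holds
  j=10: holds
Holds through j=10; largest k = 6.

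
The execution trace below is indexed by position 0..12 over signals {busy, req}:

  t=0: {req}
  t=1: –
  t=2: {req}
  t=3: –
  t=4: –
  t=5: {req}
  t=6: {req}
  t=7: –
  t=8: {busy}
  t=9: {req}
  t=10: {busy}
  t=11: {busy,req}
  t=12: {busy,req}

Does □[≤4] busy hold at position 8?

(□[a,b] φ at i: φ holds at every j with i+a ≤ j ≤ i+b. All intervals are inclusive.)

Does not hold

Check busy at every j in [8,12]:
  j=8: true
  j=9: false
  j=10: true
  j=11: true
  j=12: true
Fails at j=9 → formula fails.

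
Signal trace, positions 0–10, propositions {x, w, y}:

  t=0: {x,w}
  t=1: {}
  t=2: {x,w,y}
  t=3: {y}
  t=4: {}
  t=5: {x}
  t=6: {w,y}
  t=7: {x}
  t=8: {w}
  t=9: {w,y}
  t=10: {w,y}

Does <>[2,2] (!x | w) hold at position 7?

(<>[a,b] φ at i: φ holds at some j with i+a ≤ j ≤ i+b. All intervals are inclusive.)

Check (!x | w) at each j in [9,9]:
  j=9: true
Found at j=9 → formula holds.

True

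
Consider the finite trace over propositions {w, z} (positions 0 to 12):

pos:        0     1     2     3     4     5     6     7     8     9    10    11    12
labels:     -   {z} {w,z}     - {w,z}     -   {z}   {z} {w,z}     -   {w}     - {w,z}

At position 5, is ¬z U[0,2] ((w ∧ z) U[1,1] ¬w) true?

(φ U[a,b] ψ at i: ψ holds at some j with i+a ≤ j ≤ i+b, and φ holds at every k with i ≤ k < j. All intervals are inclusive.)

Need some j in [5,7] with ((w ∧ z) U[1,1] ¬w), and ¬z at every k in [5,j-1].
  j=5: ((w ∧ z) U[1,1] ¬w) — fails.
  j=6: ((w ∧ z) U[1,1] ¬w) — fails.
  j=7: ((w ∧ z) U[1,1] ¬w) — fails.
No j in the window works → until fails.

False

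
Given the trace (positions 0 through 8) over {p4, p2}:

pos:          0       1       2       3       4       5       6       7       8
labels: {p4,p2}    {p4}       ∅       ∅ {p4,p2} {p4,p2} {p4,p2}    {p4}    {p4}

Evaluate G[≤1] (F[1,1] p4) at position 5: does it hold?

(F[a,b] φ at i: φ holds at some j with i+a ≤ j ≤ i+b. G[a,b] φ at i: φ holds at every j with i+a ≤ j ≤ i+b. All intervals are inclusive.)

Check F[1,1] p4 at every j in [5,6]:
  j=5: holds (witness at 6)
  j=6: holds (witness at 7)
All positions satisfy it → formula holds.

Yes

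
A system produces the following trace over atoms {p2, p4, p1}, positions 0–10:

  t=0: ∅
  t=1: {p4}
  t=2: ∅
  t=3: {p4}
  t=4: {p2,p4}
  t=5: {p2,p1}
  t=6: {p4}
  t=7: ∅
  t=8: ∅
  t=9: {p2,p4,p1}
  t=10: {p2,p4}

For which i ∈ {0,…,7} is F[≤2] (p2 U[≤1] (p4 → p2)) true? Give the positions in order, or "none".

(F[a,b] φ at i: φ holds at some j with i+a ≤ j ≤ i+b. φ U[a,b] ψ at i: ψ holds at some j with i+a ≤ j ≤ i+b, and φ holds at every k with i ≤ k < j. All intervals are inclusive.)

Evaluate at each i in [0,7]:
  i=0: ✓ (witness j=0)
  i=1: ✓ (witness j=2)
  i=2: ✓ (witness j=2)
  i=3: ✓ (witness j=4)
  i=4: ✓ (witness j=4)
  i=5: ✓ (witness j=5)
  i=6: ✓ (witness j=7)
  i=7: ✓ (witness j=7)

0, 1, 2, 3, 4, 5, 6, 7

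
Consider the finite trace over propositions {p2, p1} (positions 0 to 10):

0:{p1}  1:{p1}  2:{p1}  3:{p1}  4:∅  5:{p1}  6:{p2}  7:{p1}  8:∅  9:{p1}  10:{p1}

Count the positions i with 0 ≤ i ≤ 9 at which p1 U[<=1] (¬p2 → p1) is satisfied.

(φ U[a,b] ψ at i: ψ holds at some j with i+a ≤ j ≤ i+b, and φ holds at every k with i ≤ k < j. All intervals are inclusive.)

Evaluate at each i in [0,9]:
  i=0: ✓ (rhs at j=0)
  i=1: ✓ (rhs at j=1)
  i=2: ✓ (rhs at j=2)
  i=3: ✓ (rhs at j=3)
  i=4: ✗ (lhs fails at k=4 before rhs at j=5)
  i=5: ✓ (rhs at j=5)
  i=6: ✓ (rhs at j=6)
  i=7: ✓ (rhs at j=7)
  i=8: ✗ (lhs fails at k=8 before rhs at j=9)
  i=9: ✓ (rhs at j=9)
Positions where it holds: {0, 1, 2, 3, 5, 6, 7, 9} → 8.

8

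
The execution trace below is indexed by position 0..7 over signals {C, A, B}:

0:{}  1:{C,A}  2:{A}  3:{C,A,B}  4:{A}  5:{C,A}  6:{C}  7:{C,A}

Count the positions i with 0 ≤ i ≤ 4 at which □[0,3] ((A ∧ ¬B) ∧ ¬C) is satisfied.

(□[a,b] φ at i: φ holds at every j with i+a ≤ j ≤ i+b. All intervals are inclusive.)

Evaluate at each i in [0,4]:
  i=0: ✗ (fails at j=0)
  i=1: ✗ (fails at j=1)
  i=2: ✗ (fails at j=3)
  i=3: ✗ (fails at j=3)
  i=4: ✗ (fails at j=5)
Positions where it holds: {} → 0.

0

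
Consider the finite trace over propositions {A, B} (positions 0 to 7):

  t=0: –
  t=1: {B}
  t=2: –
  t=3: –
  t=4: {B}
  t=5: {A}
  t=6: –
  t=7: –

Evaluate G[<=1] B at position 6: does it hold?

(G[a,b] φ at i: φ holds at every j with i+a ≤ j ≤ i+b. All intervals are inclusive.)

No

Check B at every j in [6,7]:
  j=6: false
  j=7: false
Fails at j=6 → formula fails.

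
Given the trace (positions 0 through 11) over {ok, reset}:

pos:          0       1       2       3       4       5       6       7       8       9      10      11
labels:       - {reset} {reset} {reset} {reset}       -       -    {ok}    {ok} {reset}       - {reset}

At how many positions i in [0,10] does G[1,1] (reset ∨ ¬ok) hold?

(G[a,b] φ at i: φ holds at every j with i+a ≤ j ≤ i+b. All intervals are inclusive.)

Evaluate at each i in [0,10]:
  i=0: ✓ (all of [1,1])
  i=1: ✓ (all of [2,2])
  i=2: ✓ (all of [3,3])
  i=3: ✓ (all of [4,4])
  i=4: ✓ (all of [5,5])
  i=5: ✓ (all of [6,6])
  i=6: ✗ (fails at j=7)
  i=7: ✗ (fails at j=8)
  i=8: ✓ (all of [9,9])
  i=9: ✓ (all of [10,10])
  i=10: ✓ (all of [11,11])
Positions where it holds: {0, 1, 2, 3, 4, 5, 8, 9, 10} → 9.

9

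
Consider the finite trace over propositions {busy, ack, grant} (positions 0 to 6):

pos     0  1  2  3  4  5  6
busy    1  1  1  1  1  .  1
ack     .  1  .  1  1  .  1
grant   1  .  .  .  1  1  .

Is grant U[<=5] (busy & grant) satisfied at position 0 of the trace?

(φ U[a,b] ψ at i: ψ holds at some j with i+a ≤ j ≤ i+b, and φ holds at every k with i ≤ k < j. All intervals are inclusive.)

Holds

Need some j in [0,5] with (busy & grant), and grant at every k in [0,j-1].
  j=0: (busy & grant) holds; no prefix to check → satisfied.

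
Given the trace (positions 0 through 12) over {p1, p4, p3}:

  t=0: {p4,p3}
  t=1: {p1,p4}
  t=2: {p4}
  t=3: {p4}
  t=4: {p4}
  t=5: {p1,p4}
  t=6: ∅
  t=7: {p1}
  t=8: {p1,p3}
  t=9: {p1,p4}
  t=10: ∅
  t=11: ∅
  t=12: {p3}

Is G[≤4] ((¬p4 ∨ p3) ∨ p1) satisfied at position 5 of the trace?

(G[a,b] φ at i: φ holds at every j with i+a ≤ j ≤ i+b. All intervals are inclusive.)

Check ((¬p4 ∨ p3) ∨ p1) at every j in [5,9]:
  j=5: true
  j=6: true
  j=7: true
  j=8: true
  j=9: true
All positions satisfy it → formula holds.

Holds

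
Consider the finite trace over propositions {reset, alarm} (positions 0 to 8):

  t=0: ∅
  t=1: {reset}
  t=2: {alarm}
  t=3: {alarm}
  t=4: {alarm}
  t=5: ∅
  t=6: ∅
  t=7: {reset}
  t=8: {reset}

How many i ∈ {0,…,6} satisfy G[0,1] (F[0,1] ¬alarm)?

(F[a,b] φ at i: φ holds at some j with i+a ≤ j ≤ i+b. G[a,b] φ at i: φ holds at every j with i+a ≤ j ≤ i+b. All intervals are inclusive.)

Evaluate at each i in [0,6]:
  i=0: ✓ (all of [0,1])
  i=1: ✗ (fails at j=2)
  i=2: ✗ (fails at j=2)
  i=3: ✗ (fails at j=3)
  i=4: ✓ (all of [4,5])
  i=5: ✓ (all of [5,6])
  i=6: ✓ (all of [6,7])
Positions where it holds: {0, 4, 5, 6} → 4.

4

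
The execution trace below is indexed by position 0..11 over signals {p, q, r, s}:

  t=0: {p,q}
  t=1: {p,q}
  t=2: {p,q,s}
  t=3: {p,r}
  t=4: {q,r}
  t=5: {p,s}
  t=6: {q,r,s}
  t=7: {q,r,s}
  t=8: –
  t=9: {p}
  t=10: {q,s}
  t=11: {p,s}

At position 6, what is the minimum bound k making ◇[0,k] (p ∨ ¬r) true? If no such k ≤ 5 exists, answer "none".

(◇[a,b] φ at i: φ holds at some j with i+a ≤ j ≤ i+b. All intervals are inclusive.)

2

Scan j = 6,7,… for (p ∨ ¬r):
  j=6: fails
  j=7: fails
  j=8: holds
First hit at j=8, so smallest k = 8-6 = 2.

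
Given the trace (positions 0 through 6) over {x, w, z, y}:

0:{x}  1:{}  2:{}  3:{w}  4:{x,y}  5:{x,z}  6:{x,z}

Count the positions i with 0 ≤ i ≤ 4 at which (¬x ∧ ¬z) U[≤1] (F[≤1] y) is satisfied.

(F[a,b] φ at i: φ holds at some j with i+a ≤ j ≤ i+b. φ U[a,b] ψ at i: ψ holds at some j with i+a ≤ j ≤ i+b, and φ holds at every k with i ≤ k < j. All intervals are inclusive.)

Evaluate at each i in [0,4]:
  i=0: ✗ (no rhs in [0,1])
  i=1: ✗ (no rhs in [1,2])
  i=2: ✓ (rhs at j=3; lhs holds on [2,2])
  i=3: ✓ (rhs at j=3)
  i=4: ✓ (rhs at j=4)
Positions where it holds: {2, 3, 4} → 3.

3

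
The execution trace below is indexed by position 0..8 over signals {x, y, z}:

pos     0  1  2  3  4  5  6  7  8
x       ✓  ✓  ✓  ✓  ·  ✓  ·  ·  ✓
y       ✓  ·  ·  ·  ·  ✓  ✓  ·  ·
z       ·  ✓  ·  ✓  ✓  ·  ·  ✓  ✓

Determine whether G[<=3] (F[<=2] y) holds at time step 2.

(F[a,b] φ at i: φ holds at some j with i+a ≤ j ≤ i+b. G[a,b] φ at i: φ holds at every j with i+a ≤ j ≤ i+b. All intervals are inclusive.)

Check F[<=2] y at every j in [2,5]:
  j=2: fails (none in [2,4])
  j=3: holds (witness at 5)
  j=4: holds (witness at 5)
  j=5: holds (witness at 5)
Fails at j=2 → formula fails.

No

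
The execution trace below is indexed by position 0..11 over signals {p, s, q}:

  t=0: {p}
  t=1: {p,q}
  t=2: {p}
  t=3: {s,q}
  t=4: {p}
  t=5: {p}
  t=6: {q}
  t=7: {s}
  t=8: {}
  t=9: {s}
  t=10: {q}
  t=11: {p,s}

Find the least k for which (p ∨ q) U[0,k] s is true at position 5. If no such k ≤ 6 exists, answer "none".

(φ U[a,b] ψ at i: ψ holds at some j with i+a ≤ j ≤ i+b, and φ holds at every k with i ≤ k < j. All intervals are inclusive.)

2

Need earliest j ≥ 5 with s, and (p ∨ q) at every k in [5,j-1].
  j=5: rhs fails.
  j=6: rhs fails.
  j=7: rhs holds; lhs holds on [5,6]. k = 2.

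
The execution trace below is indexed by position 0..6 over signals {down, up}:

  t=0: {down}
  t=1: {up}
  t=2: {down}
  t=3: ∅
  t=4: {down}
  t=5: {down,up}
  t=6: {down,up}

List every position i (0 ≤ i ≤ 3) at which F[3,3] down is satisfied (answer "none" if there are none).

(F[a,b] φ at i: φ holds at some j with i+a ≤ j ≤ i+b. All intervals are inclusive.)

Evaluate at each i in [0,3]:
  i=0: ✗ (none in [3,3])
  i=1: ✓ (witness j=4)
  i=2: ✓ (witness j=5)
  i=3: ✓ (witness j=6)

1, 2, 3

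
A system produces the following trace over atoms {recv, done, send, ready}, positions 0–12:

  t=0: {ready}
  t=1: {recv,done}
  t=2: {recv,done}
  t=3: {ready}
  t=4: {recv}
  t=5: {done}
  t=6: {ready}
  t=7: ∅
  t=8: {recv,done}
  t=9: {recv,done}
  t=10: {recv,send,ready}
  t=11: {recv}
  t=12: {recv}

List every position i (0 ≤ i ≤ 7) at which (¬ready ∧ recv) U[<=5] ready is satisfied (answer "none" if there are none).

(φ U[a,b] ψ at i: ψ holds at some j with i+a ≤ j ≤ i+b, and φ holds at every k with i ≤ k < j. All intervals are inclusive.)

0, 1, 2, 3, 6

Evaluate at each i in [0,7]:
  i=0: ✓ (rhs at j=0)
  i=1: ✓ (rhs at j=3; lhs holds on [1,2])
  i=2: ✓ (rhs at j=3; lhs holds on [2,2])
  i=3: ✓ (rhs at j=3)
  i=4: ✗ (lhs fails at k=5 before rhs at j=6)
  i=5: ✗ (lhs fails at k=5 before rhs at j=6)
  i=6: ✓ (rhs at j=6)
  i=7: ✗ (lhs fails at k=7 before rhs at j=10)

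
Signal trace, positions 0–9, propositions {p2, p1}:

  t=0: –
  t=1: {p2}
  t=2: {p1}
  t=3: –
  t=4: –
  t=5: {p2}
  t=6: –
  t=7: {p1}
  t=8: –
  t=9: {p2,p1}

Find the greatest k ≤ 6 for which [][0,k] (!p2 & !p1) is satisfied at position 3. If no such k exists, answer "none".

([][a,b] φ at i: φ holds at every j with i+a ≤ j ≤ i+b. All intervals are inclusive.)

(!p2 & !p1) must hold from j=3 onward; find where it first fails.
  j=3: holds
  j=4: holds
  j=5: fails
Holds on [3,4], so largest k = 1.

1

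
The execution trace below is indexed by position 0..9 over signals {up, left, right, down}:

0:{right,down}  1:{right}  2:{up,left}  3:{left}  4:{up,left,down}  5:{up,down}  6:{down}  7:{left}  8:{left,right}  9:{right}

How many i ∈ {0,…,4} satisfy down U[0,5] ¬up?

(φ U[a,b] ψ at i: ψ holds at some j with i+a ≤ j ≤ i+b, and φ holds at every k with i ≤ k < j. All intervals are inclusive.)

4

Evaluate at each i in [0,4]:
  i=0: ✓ (rhs at j=0)
  i=1: ✓ (rhs at j=1)
  i=2: ✗ (lhs fails at k=2 before rhs at j=3)
  i=3: ✓ (rhs at j=3)
  i=4: ✓ (rhs at j=6; lhs holds on [4,5])
Positions where it holds: {0, 1, 3, 4} → 4.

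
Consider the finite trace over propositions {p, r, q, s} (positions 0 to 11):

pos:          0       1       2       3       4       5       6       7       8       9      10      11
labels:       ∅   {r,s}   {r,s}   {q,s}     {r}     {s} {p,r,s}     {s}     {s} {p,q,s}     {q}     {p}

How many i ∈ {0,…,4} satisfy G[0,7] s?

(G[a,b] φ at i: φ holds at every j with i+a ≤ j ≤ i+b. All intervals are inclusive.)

0

Evaluate at each i in [0,4]:
  i=0: ✗ (fails at j=0)
  i=1: ✗ (fails at j=4)
  i=2: ✗ (fails at j=4)
  i=3: ✗ (fails at j=4)
  i=4: ✗ (fails at j=4)
Positions where it holds: {} → 0.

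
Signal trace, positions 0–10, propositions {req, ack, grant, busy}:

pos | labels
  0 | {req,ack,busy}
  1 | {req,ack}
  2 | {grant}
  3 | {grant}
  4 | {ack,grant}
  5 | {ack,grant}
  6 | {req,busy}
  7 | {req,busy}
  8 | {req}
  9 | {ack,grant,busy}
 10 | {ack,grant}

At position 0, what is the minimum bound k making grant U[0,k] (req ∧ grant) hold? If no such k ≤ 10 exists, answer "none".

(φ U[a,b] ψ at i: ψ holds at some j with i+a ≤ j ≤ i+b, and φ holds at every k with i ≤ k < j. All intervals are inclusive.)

Need earliest j ≥ 0 with (req ∧ grant), and grant at every k in [0,j-1].
  j=0: rhs fails.
  j=1: rhs fails.
  j=2: rhs fails.
  j=3: rhs fails.
  j=4: rhs fails.
  j=5: rhs fails.
  j=6: rhs fails.
  j=7: rhs fails.
  j=8: rhs fails.
  j=9: rhs fails.
  j=10: rhs fails.
No witness within the range → none.

none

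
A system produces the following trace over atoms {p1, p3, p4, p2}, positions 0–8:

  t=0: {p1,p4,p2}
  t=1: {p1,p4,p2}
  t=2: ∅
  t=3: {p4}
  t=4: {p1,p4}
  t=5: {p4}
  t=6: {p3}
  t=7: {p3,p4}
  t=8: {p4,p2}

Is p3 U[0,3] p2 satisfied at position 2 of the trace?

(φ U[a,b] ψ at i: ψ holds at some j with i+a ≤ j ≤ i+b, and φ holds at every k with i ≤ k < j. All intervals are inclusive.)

False

Need some j in [2,5] with p2, and p3 at every k in [2,j-1].
  j=2: p2 false.
  j=3: p2 false.
  j=4: p2 false.
  j=5: p2 false.
No j in the window works → until fails.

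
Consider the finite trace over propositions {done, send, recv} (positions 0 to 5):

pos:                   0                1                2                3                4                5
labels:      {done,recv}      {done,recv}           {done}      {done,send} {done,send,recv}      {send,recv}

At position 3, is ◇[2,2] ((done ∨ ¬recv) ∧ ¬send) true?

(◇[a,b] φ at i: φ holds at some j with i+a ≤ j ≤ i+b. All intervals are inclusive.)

Check ((done ∨ ¬recv) ∧ ¬send) at each j in [5,5]:
  j=5: false
No position in the window satisfies it → formula fails.

False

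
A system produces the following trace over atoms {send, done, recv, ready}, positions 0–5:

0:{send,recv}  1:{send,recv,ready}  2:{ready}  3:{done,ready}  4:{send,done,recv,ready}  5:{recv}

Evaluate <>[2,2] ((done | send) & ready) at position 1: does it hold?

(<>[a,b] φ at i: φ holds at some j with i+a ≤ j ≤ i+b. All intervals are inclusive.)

Check ((done | send) & ready) at each j in [3,3]:
  j=3: true
Found at j=3 → formula holds.

Yes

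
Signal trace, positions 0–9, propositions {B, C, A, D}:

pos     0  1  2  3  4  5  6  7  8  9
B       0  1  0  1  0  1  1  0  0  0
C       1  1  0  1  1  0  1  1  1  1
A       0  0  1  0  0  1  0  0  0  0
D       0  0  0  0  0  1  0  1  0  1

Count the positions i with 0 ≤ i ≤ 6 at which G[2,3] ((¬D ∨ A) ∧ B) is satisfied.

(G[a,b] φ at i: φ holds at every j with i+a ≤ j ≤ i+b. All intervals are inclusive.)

1

Evaluate at each i in [0,6]:
  i=0: ✗ (fails at j=2)
  i=1: ✗ (fails at j=4)
  i=2: ✗ (fails at j=4)
  i=3: ✓ (all of [5,6])
  i=4: ✗ (fails at j=7)
  i=5: ✗ (fails at j=7)
  i=6: ✗ (fails at j=8)
Positions where it holds: {3} → 1.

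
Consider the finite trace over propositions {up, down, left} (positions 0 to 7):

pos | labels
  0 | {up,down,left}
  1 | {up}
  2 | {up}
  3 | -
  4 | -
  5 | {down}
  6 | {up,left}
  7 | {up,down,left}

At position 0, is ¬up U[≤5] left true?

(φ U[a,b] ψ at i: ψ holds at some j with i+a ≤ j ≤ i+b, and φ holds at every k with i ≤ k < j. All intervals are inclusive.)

Need some j in [0,5] with left, and ¬up at every k in [0,j-1].
  j=0: left holds; no prefix to check → satisfied.

Yes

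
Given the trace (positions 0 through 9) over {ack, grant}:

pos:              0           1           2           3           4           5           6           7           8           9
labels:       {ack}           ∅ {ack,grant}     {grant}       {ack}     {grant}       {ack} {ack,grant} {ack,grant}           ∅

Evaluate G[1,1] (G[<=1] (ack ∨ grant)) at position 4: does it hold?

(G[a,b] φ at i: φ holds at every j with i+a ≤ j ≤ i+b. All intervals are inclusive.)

True

Check G[<=1] (ack ∨ grant) at every j in [5,5]:
  j=5: holds on [5,6]
All positions satisfy it → formula holds.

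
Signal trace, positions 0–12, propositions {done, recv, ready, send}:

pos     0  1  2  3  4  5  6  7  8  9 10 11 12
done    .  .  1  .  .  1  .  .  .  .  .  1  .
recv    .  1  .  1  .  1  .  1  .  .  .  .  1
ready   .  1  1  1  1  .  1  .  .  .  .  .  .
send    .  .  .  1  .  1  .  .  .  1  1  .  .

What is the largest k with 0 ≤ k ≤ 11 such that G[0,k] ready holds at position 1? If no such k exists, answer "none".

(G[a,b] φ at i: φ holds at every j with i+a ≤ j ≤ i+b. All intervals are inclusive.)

ready must hold from j=1 onward; find where it first fails.
  j=1: holds
  j=2: holds
  j=3: holds
  j=4: holds
  j=5: fails
Holds on [1,4], so largest k = 3.

3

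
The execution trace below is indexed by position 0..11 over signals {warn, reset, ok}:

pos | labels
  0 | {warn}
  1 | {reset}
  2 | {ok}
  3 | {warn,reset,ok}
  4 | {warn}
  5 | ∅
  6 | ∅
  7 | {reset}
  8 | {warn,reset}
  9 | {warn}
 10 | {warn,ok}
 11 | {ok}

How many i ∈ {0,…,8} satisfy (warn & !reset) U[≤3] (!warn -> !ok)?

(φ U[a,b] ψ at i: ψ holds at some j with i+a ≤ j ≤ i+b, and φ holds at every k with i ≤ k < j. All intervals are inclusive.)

8

Evaluate at each i in [0,8]:
  i=0: ✓ (rhs at j=0)
  i=1: ✓ (rhs at j=1)
  i=2: ✗ (lhs fails at k=2 before rhs at j=3)
  i=3: ✓ (rhs at j=3)
  i=4: ✓ (rhs at j=4)
  i=5: ✓ (rhs at j=5)
  i=6: ✓ (rhs at j=6)
  i=7: ✓ (rhs at j=7)
  i=8: ✓ (rhs at j=8)
Positions where it holds: {0, 1, 3, 4, 5, 6, 7, 8} → 8.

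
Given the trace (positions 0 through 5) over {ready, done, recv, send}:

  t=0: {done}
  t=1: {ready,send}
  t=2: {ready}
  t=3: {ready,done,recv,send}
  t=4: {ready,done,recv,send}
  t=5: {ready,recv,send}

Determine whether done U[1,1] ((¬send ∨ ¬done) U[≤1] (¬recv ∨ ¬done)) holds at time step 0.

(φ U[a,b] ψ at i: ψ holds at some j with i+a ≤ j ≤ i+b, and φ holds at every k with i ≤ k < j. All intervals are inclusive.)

Yes

Need some j in [1,1] with ((¬send ∨ ¬done) U[≤1] (¬recv ∨ ¬done)), and done at every k in [0,j-1].
  j=1: ((¬send ∨ ¬done) U[≤1] (¬recv ∨ ¬done)) holds; done holds at every k in [0,0] → satisfied.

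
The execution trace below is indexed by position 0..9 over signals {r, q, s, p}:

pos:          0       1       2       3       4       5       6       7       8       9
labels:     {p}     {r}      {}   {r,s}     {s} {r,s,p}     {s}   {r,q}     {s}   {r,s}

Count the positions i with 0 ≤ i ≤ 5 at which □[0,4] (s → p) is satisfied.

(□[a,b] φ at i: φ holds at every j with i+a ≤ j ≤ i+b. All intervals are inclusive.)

Evaluate at each i in [0,5]:
  i=0: ✗ (fails at j=3)
  i=1: ✗ (fails at j=3)
  i=2: ✗ (fails at j=3)
  i=3: ✗ (fails at j=3)
  i=4: ✗ (fails at j=4)
  i=5: ✗ (fails at j=6)
Positions where it holds: {} → 0.

0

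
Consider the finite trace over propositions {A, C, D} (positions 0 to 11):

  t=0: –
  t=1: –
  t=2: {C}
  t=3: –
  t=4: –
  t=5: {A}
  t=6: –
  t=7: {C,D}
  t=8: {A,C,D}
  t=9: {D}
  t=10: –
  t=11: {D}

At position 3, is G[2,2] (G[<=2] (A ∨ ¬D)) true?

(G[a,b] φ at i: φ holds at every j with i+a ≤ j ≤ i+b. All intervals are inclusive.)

False

Check G[<=2] (A ∨ ¬D) at every j in [5,5]:
  j=5: fails at 7
Fails at j=5 → formula fails.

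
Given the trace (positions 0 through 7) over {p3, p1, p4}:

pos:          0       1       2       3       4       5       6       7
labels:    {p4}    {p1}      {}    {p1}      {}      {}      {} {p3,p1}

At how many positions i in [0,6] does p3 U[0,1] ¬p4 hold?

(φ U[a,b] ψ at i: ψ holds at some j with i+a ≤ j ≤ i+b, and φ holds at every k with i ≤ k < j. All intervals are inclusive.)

Evaluate at each i in [0,6]:
  i=0: ✗ (lhs fails at k=0 before rhs at j=1)
  i=1: ✓ (rhs at j=1)
  i=2: ✓ (rhs at j=2)
  i=3: ✓ (rhs at j=3)
  i=4: ✓ (rhs at j=4)
  i=5: ✓ (rhs at j=5)
  i=6: ✓ (rhs at j=6)
Positions where it holds: {1, 2, 3, 4, 5, 6} → 6.

6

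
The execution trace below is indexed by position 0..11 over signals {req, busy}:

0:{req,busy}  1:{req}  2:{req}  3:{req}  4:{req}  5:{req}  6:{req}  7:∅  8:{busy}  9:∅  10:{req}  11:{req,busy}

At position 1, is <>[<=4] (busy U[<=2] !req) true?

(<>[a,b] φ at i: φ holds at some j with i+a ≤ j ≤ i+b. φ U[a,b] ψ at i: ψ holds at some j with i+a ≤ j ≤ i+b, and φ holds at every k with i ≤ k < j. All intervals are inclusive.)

Check (busy U[<=2] !req) at each j in [1,5]:
  j=1: fails
  j=2: fails
  j=3: fails
  j=4: fails
  j=5: fails
No position in the window satisfies it → formula fails.

No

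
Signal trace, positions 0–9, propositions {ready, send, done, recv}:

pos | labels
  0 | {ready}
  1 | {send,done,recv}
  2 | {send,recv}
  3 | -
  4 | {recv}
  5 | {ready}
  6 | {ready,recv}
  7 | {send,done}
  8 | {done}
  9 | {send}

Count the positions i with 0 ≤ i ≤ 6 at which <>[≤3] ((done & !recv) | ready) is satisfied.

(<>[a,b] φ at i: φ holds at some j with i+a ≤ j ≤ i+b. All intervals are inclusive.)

Evaluate at each i in [0,6]:
  i=0: ✓ (witness j=0)
  i=1: ✗ (none in [1,4])
  i=2: ✓ (witness j=5)
  i=3: ✓ (witness j=5)
  i=4: ✓ (witness j=5)
  i=5: ✓ (witness j=5)
  i=6: ✓ (witness j=6)
Positions where it holds: {0, 2, 3, 4, 5, 6} → 6.

6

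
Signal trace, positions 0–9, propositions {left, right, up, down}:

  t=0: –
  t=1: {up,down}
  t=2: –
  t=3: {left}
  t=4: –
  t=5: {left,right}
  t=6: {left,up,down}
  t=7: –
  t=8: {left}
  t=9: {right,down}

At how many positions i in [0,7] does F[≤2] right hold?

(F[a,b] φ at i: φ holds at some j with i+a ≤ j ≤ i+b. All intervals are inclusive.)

Evaluate at each i in [0,7]:
  i=0: ✗ (none in [0,2])
  i=1: ✗ (none in [1,3])
  i=2: ✗ (none in [2,4])
  i=3: ✓ (witness j=5)
  i=4: ✓ (witness j=5)
  i=5: ✓ (witness j=5)
  i=6: ✗ (none in [6,8])
  i=7: ✓ (witness j=9)
Positions where it holds: {3, 4, 5, 7} → 4.

4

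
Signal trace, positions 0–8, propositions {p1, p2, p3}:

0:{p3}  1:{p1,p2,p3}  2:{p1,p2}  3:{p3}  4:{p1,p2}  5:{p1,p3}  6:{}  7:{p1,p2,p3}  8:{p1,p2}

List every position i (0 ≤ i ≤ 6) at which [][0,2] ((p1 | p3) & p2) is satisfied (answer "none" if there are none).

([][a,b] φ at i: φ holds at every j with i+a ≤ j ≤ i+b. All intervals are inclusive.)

Evaluate at each i in [0,6]:
  i=0: ✗ (fails at j=0)
  i=1: ✗ (fails at j=3)
  i=2: ✗ (fails at j=3)
  i=3: ✗ (fails at j=3)
  i=4: ✗ (fails at j=5)
  i=5: ✗ (fails at j=5)
  i=6: ✗ (fails at j=6)

none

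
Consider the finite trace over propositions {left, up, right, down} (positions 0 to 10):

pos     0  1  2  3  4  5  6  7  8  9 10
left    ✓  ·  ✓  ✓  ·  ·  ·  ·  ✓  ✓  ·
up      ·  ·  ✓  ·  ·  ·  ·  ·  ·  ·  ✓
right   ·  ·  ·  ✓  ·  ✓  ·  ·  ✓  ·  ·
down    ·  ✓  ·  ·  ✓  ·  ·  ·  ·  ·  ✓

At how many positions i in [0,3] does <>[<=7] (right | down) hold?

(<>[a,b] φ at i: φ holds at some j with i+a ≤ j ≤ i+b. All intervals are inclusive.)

4

Evaluate at each i in [0,3]:
  i=0: ✓ (witness j=1)
  i=1: ✓ (witness j=1)
  i=2: ✓ (witness j=3)
  i=3: ✓ (witness j=3)
Positions where it holds: {0, 1, 2, 3} → 4.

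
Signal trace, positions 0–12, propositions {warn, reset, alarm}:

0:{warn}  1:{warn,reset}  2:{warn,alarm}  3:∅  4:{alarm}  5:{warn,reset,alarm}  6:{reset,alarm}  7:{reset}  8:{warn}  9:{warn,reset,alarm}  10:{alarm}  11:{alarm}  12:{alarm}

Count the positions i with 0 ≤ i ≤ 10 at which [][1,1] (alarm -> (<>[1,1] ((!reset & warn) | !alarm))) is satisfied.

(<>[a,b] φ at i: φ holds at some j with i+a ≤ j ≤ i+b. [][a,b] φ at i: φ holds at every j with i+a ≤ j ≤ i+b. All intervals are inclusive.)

Evaluate at each i in [0,10]:
  i=0: ✓ (all of [1,1])
  i=1: ✓ (all of [2,2])
  i=2: ✓ (all of [3,3])
  i=3: ✗ (fails at j=4)
  i=4: ✗ (fails at j=5)
  i=5: ✓ (all of [6,6])
  i=6: ✓ (all of [7,7])
  i=7: ✓ (all of [8,8])
  i=8: ✗ (fails at j=9)
  i=9: ✗ (fails at j=10)
  i=10: ✗ (fails at j=11)
Positions where it holds: {0, 1, 2, 5, 6, 7} → 6.

6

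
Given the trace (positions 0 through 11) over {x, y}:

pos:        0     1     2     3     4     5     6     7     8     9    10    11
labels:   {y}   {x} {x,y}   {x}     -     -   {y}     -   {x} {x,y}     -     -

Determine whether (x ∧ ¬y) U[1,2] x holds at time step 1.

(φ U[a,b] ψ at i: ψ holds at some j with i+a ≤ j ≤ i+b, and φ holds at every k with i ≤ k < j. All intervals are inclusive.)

Need some j in [2,3] with x, and (x ∧ ¬y) at every k in [1,j-1].
  j=2: x holds; (x ∧ ¬y) holds at every k in [1,1] → satisfied.

True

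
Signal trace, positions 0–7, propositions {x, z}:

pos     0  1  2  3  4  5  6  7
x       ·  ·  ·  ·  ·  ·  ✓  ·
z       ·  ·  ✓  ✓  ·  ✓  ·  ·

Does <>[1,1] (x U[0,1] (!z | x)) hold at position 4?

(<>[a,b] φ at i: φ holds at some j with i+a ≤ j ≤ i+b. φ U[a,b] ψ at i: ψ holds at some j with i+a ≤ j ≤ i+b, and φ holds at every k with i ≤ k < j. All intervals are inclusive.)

Check (x U[0,1] (!z | x)) at each j in [5,5]:
  j=5: fails
No position in the window satisfies it → formula fails.

No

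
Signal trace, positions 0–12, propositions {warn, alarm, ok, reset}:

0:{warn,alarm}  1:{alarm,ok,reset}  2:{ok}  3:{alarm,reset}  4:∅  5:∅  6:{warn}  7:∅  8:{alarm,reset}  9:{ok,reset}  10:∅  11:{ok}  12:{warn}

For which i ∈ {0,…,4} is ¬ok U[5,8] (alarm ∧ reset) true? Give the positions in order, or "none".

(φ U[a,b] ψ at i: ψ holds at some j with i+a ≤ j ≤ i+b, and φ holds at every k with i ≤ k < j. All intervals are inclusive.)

3

Evaluate at each i in [0,4]:
  i=0: ✗ (lhs fails at k=1 before rhs at j=8)
  i=1: ✗ (lhs fails at k=1 before rhs at j=8)
  i=2: ✗ (lhs fails at k=2 before rhs at j=8)
  i=3: ✓ (rhs at j=8; lhs holds on [3,7])
  i=4: ✗ (no rhs in [9,12])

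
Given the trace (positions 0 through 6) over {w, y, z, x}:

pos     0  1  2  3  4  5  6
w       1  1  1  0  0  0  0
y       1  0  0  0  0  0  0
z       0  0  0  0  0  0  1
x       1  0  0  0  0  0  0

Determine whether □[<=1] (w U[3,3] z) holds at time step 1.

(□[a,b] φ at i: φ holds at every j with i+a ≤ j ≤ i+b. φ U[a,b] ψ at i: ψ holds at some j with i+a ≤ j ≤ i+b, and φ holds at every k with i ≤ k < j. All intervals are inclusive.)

Check (w U[3,3] z) at every j in [1,2]:
  j=1: fails
  j=2: fails
Fails at j=1 → formula fails.

False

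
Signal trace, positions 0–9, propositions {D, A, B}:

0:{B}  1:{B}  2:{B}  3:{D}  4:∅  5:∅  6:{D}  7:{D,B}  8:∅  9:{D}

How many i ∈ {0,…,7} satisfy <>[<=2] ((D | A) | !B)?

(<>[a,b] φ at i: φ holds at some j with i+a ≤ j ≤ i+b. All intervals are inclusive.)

Evaluate at each i in [0,7]:
  i=0: ✗ (none in [0,2])
  i=1: ✓ (witness j=3)
  i=2: ✓ (witness j=3)
  i=3: ✓ (witness j=3)
  i=4: ✓ (witness j=4)
  i=5: ✓ (witness j=5)
  i=6: ✓ (witness j=6)
  i=7: ✓ (witness j=7)
Positions where it holds: {1, 2, 3, 4, 5, 6, 7} → 7.

7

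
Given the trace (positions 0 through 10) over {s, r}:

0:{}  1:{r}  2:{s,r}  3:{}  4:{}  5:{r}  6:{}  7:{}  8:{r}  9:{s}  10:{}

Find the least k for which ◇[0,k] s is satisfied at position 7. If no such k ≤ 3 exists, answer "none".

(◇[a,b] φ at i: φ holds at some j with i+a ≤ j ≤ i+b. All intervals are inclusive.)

2

Scan j = 7,8,… for s:
  j=7: fails
  j=8: fails
  j=9: holds
First hit at j=9, so smallest k = 9-7 = 2.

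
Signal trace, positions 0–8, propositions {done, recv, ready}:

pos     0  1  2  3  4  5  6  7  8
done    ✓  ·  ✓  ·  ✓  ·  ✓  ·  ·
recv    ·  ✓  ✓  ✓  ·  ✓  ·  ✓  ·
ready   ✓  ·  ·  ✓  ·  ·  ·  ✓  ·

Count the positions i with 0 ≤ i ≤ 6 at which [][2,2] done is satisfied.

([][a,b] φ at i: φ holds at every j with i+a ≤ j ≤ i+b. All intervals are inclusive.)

3

Evaluate at each i in [0,6]:
  i=0: ✓ (all of [2,2])
  i=1: ✗ (fails at j=3)
  i=2: ✓ (all of [4,4])
  i=3: ✗ (fails at j=5)
  i=4: ✓ (all of [6,6])
  i=5: ✗ (fails at j=7)
  i=6: ✗ (fails at j=8)
Positions where it holds: {0, 2, 4} → 3.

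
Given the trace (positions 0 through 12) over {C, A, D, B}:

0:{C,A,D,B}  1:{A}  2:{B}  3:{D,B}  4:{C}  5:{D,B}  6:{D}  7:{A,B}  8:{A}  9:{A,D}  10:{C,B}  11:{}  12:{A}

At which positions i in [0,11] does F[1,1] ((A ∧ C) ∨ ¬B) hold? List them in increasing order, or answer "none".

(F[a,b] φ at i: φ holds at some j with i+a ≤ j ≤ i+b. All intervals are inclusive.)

0, 3, 5, 7, 8, 10, 11

Evaluate at each i in [0,11]:
  i=0: ✓ (witness j=1)
  i=1: ✗ (none in [2,2])
  i=2: ✗ (none in [3,3])
  i=3: ✓ (witness j=4)
  i=4: ✗ (none in [5,5])
  i=5: ✓ (witness j=6)
  i=6: ✗ (none in [7,7])
  i=7: ✓ (witness j=8)
  i=8: ✓ (witness j=9)
  i=9: ✗ (none in [10,10])
  i=10: ✓ (witness j=11)
  i=11: ✓ (witness j=12)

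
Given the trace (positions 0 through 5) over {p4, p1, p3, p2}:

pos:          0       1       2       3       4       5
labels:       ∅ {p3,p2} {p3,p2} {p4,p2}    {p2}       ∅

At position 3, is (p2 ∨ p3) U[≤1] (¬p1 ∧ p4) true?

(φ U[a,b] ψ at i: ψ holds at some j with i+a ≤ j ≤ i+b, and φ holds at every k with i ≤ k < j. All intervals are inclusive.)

Need some j in [3,4] with (¬p1 ∧ p4), and (p2 ∨ p3) at every k in [3,j-1].
  j=3: (¬p1 ∧ p4) holds; no prefix to check → satisfied.

True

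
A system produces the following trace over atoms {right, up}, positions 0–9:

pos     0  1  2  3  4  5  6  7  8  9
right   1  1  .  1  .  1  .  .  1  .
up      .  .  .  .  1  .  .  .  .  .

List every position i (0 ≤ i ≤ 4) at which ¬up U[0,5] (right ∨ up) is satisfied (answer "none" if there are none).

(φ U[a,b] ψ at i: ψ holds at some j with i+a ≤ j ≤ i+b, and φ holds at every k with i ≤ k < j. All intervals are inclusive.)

Evaluate at each i in [0,4]:
  i=0: ✓ (rhs at j=0)
  i=1: ✓ (rhs at j=1)
  i=2: ✓ (rhs at j=3; lhs holds on [2,2])
  i=3: ✓ (rhs at j=3)
  i=4: ✓ (rhs at j=4)

0, 1, 2, 3, 4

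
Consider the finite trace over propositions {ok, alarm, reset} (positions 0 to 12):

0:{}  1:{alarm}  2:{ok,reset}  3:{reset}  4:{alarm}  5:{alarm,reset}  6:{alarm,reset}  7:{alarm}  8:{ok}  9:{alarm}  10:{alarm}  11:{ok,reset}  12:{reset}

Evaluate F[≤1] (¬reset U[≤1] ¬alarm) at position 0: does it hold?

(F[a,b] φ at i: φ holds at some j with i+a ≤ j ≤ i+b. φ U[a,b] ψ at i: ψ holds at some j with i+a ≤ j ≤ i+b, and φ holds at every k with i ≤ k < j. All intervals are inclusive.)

Check (¬reset U[≤1] ¬alarm) at each j in [0,1]:
  j=0: holds
  j=1: holds
Found at j=0 → formula holds.

Yes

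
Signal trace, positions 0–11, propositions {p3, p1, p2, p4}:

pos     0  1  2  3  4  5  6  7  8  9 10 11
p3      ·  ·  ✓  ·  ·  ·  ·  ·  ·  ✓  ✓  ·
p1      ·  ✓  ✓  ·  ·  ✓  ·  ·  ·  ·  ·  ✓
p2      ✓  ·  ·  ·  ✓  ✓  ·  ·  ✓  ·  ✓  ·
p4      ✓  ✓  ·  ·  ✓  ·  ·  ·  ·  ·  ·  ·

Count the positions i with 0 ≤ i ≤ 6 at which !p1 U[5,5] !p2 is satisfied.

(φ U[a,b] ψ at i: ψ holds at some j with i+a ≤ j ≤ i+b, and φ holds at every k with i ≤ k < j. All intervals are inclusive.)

1

Evaluate at each i in [0,6]:
  i=0: ✗ (no rhs in [5,5])
  i=1: ✗ (lhs fails at k=1 before rhs at j=6)
  i=2: ✗ (lhs fails at k=2 before rhs at j=7)
  i=3: ✗ (no rhs in [8,8])
  i=4: ✗ (lhs fails at k=5 before rhs at j=9)
  i=5: ✗ (no rhs in [10,10])
  i=6: ✓ (rhs at j=11; lhs holds on [6,10])
Positions where it holds: {6} → 1.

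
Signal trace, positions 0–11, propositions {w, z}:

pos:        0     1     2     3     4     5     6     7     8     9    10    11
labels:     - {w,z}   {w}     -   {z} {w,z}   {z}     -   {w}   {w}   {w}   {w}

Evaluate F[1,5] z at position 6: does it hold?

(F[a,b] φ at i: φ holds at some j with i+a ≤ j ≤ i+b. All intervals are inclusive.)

Check z at each j in [7,11]:
  j=7: false
  j=8: false
  j=9: false
  j=10: false
  j=11: false
No position in the window satisfies it → formula fails.

False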